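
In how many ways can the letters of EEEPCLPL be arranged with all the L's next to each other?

420

Treat the 2 copies of L as a single block. The multiset to arrange is then {LL, C, E, E, E, P, P}, 7 items in all.
That gives (7)!/(3!·2!) = 420 arrangements.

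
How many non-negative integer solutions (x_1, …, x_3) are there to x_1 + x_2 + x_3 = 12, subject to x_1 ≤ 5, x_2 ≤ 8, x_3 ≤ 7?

38

Ignoring the caps, the number of non-negative solutions to x_1+…+x_3 = 12 is C(14,2) = 91.
Subtract solutions that violate a single cap (substitute x_i' = x_i − (cap_i+1)): x_1 ≥ 6 gives C(8,2) = 28; x_2 ≥ 9 gives C(5,2) = 10; x_3 ≥ 8 gives C(6,2) = 15. Together 53.
No two caps can be exceeded simultaneously, so the pair terms are all 0.
By inclusion–exclusion the count is 91 − 53 + 0 = 38.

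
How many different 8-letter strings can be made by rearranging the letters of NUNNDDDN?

The 8 letters of NUNNDDDN have repeats: D appearing 3 times and N appearing 4 times.
The number of distinct arrangements is 8!/(4!·3!) = 40320/144 = 280.

280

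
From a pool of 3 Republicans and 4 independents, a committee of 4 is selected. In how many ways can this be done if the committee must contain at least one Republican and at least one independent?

34

Total 4-person selections from all 7: C(7,4) = 35.
Subtract selections that omit an entire group: no Republicans → C(4,4) = 1; no independents → C(3,4) = 0.
Both groups omitted at once is impossible, so 35 − 1 = 34.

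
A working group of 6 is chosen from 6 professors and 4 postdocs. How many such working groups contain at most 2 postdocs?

115

Split by how many postdocs are chosen (0 through 2).
Sum: C(4,0)·C(6,6) + C(4,1)·C(6,5) + C(4,2)·C(6,4) = 1 + 24 + 90 = 115.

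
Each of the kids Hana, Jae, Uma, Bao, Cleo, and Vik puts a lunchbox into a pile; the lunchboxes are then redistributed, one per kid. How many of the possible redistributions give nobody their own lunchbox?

265

Count assignments avoiding every fixed point. For any j of the 6 kids fixed to their own lunchbox, the other 6−j can be arranged in (6−j)! ways.
By inclusion–exclusion this is Σ_{j=0}^{6} (−1)^j C(6,j)·(6−j)!.
Computing: 720 − 720 + 360 − 120 + 30 − 6 + 1 = 265.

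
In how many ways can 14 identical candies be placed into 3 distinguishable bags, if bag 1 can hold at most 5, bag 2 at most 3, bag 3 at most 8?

Without the upper bounds there are C(16,2) = 120 ways to split 14 among 3 bags.
Subtract solutions that violate a single cap (substitute x_i' = x_i − (cap_i+1)): x_1 ≥ 6 gives C(10,2) = 45; x_2 ≥ 4 gives C(12,2) = 66; x_3 ≥ 9 gives C(7,2) = 21. Together 132.
Add back pairs where two caps are both exceeded: 15 + 0 + 3 = 18.
By inclusion–exclusion the count is 120 − 132 + 18 = 6.

6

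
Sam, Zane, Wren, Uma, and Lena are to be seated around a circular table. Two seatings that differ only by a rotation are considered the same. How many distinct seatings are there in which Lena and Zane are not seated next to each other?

Without the restriction there are (4)! = 24 seatings.
Those with Lena next to Zane: fuse the pair into one unit and seat 4 units around a circle — 2·(3)! = 12.
Subtracting, 24 − 12 = 12.

12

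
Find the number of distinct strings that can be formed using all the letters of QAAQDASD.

1680

Letter multiplicities in QAAQDASD: A×3, D×2, Q×2, S×1.
So there are 8! / (3!·2!·2!) = 1680 distinguishable arrangements.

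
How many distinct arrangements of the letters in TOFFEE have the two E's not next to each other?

There are 6!/(2!·2!) = 180 arrangements of TOFFEE in total.
If the two E's are adjacent, glue them into one block, leaving 5 items to arrange: (5)!/(2!) = 60 ways.
Hence 180 − 60 = 120.

120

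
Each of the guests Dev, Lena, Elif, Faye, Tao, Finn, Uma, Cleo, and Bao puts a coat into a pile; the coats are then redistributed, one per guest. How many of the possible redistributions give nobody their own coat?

133496

Let Aᵢ be the assignments in which guest i gets their own coat. We want the size of the complement of A₁∪…∪A_9.
By inclusion–exclusion this is Σ_{j=0}^{9} (−1)^j C(9,j)·(9−j)!.
Computing: 362880 − 362880 + 181440 − 60480 + 15120 − 3024 + 504 − 72 + 9 − 1 = 133496.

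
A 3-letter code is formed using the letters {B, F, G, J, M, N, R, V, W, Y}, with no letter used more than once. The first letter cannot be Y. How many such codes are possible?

The first letter has 10−1 = 9 choices (anything except Y).
The remaining 2 letters are filled from the other 9 symbols without repetition: 9 × 8 = 72.
Total: 9 × 72 = 648.

648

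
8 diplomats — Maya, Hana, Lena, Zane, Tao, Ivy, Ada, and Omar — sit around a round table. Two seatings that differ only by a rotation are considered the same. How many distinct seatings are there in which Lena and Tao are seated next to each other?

1440

Treat {Lena, Tao} as one unit (2 internal orders) and seat the resulting 7 units around the table: (6)! circular arrangements.
So 2 × (6)! = 2 × 720 = 1440.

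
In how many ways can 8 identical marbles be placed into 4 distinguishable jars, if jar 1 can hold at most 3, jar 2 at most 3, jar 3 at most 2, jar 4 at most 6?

44

Ignoring the caps, the number of non-negative solutions to x_1+…+x_4 = 8 is C(11,3) = 165.
Subtract solutions that violate a single cap (substitute x_i' = x_i − (cap_i+1)): x_1 ≥ 4 gives C(7,3) = 35; x_2 ≥ 4 gives C(7,3) = 35; x_3 ≥ 3 gives C(8,3) = 56; x_4 ≥ 7 gives C(4,3) = 4. Together 130.
Add back pairs where two caps are both exceeded: 1 + 4 + 0 + 4 + 0 + 0 = 9.
By inclusion–exclusion the count is 165 − 130 + 9 = 44.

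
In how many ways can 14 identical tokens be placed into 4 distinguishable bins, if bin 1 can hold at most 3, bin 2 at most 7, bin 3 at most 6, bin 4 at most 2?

By stars and bars, unrestricted non-negative solutions to x_1+…+x_4 = 14 number C(14+3,3) = 680.
Subtract solutions that violate a single cap (substitute x_i' = x_i − (cap_i+1)): x_1 ≥ 4 gives C(13,3) = 286; x_2 ≥ 8 gives C(9,3) = 84; x_3 ≥ 7 gives C(10,3) = 120; x_4 ≥ 3 gives C(14,3) = 364. Together 854.
Add back pairs where two caps are both exceeded: 10 + 20 + 120 + 0 + 20 + 35 = 205.
Subtract triples: 0 + 0 + 1 + 0 = 1.
By inclusion–exclusion the count is 680 − 854 + 205 − 1 = 30.

30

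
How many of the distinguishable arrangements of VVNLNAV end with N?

With the last slot taken by N, it remains to arrange the other 6 letters (VVLNAV).
Those 6 letters have V appearing 3 times, giving (6)!/(3!) = 120.

120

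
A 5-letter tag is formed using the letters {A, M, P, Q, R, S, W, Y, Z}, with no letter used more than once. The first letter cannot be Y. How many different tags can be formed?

The first letter has 9−1 = 8 choices (anything except Y).
The remaining 4 letters are filled from the other 8 symbols without repetition: 8 × 7 × 6 × 5 = 1680.
Total: 8 × 1680 = 13440.

13440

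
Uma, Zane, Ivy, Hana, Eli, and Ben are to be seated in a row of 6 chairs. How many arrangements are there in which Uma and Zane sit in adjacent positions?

Treat {Uma, Zane} as a single unit. There are 5 units to order, and the pair itself can be ordered 2 ways.
That gives 2 × 5! = 2 × 120 = 240.

240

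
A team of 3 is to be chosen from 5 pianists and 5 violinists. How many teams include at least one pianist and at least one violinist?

Unrestricted: C(10,3) = 120 ways to pick any 3 of the 10.
Subtract selections that omit an entire group: no pianists → C(5,3) = 10; no violinists → C(5,3) = 10.
Both groups omitted at once is impossible, so 120 − 20 = 100.

100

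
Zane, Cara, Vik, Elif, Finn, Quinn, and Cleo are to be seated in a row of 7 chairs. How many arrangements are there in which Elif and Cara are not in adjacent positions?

Of the 7! = 5040 arrangements, those with Elif and Cara adjacent number 2 × 6! = 1440 (treat the pair as a block with 2 internal orders).
Complementary counting: 5040 − 1440 = 3600.

3600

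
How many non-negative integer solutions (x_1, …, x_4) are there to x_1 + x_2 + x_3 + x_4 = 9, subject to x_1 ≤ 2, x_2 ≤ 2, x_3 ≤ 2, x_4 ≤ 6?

17

By stars and bars, unrestricted non-negative solutions to x_1+…+x_4 = 9 number C(9+3,3) = 220.
Subtract solutions that violate a single cap (substitute x_i' = x_i − (cap_i+1)): x_1 ≥ 3 gives C(9,3) = 84; x_2 ≥ 3 gives C(9,3) = 84; x_3 ≥ 3 gives C(9,3) = 84; x_4 ≥ 7 gives C(5,3) = 10. Together 262.
Add back pairs where two caps are both exceeded: 20 + 20 + 0 + 20 + 0 + 0 = 60.
Subtract triples: 1 + 0 + 0 + 0 = 1.
By inclusion–exclusion the count is 220 − 262 + 60 − 1 = 17.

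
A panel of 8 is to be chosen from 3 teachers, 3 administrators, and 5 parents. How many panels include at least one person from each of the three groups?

Total 8-person selections from all 11: C(11,8) = 165.
Selections missing a whole group: no teachers → C(8,8) = 1; no administrators → C(8,8) = 1; no parents → C(6,8) = 0.
Add back selections omitting two groups (i.e. drawn from a single group): C(3,8) + C(3,8) + C(5,8) = 0.
By inclusion–exclusion: 165 − 2 + 0 = 163.

163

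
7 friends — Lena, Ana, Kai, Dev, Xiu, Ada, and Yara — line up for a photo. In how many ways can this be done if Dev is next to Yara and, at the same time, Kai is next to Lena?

Treat {Dev,Yara} as one block (2 orders) and {Kai,Lena} as another (2 orders).
That leaves 5 units to arrange: 2 × 2 × 5! = 4 × 120 = 480.

480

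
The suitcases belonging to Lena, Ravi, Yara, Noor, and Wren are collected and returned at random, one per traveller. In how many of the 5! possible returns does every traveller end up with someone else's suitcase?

44

Let Aᵢ be the assignments in which traveller i gets their own suitcase. We want the size of the complement of A₁∪…∪A_5.
By inclusion–exclusion this is Σ_{j=0}^{5} (−1)^j C(5,j)·(5−j)!.
Computing: 120 − 120 + 60 − 20 + 5 − 1 = 44.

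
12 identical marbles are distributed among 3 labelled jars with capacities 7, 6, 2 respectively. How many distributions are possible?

9

Ignoring the caps, the number of non-negative solutions to x_1+…+x_3 = 12 is C(14,2) = 91.
Subtract solutions that violate a single cap (substitute x_i' = x_i − (cap_i+1)): x_1 ≥ 8 gives C(6,2) = 15; x_2 ≥ 7 gives C(7,2) = 21; x_3 ≥ 3 gives C(11,2) = 55. Together 91.
Add back pairs where two caps are both exceeded: 0 + 3 + 6 = 9.
By inclusion–exclusion the count is 91 − 91 + 9 = 9.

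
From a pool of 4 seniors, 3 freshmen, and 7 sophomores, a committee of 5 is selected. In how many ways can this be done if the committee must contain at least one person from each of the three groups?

Total 5-person selections from all 14: C(14,5) = 2002.
Subtract selections that omit an entire group: no seniors → C(10,5) = 252; no freshmen → C(11,5) = 462; no sophomores → C(7,5) = 21.
Add back selections omitting two groups (i.e. drawn from a single group): C(4,5) + C(3,5) + C(7,5) = 21.
By inclusion–exclusion: 2002 − 735 + 21 = 1288.

1288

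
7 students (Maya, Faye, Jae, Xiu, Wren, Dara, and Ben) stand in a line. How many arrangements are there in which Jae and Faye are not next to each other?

3600

There are 7! = 5040 arrangements in all. If Jae and Faye are adjacent, merging them into one block gives 2·(6)! = 1440 arrangements.
So 5040 − 1440 = 3600 arrangements keep them apart.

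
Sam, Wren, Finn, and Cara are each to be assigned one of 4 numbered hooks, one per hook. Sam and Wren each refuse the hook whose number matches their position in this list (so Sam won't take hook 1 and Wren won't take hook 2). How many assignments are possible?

Let Aᵢ (for i ∈ {1, 2}) be the placements that put person i in their forbidden hook. Any j of these fix j positions, leaving (4−j)! ways to fill the rest, and there are C(2,j) ways to pick which j.
By inclusion–exclusion, the number of valid placements is Σ_{j=0}^{2} (−1)^j C(2,j)·(4−j)!.
Computing: 24 − 12 + 2 = 14.

14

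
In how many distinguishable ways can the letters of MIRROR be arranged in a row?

Letter multiplicities in MIRROR: I×1, M×1, O×1, R×3.
Dividing 6! = 720 by 3! = 6 for the repeated letters gives 120.

120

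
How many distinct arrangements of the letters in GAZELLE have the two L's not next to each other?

Total arrangements of GAZELLE: 7!/(2!·2!) = 1260.
If the two L's are adjacent, glue them into one block, leaving 6 items to arrange: (6)!/(2!) = 360 ways.
Subtracting, 1260 − 360 = 900 arrangements keep the L's apart.

900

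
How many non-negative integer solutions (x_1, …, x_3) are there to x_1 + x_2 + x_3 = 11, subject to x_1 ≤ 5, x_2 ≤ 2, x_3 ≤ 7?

9

By stars and bars, unrestricted non-negative solutions to x_1+…+x_3 = 11 number C(11+2,2) = 78.
Subtract solutions that violate a single cap (substitute x_i' = x_i − (cap_i+1)): x_1 ≥ 6 gives C(7,2) = 21; x_2 ≥ 3 gives C(10,2) = 45; x_3 ≥ 8 gives C(5,2) = 10. Together 76.
Add back pairs where two caps are both exceeded: 6 + 0 + 1 = 7.
By inclusion–exclusion the count is 78 − 76 + 7 = 9.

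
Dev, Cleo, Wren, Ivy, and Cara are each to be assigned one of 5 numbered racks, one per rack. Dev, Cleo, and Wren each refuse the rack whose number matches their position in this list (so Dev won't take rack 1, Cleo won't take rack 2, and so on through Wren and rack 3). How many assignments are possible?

Let Aᵢ (for i ∈ {1, 2, 3}) be the placements that put person i in their forbidden rack. Any j of these fix j positions, leaving (5−j)! ways to fill the rest, and there are C(3,j) ways to pick which j.
By inclusion–exclusion, the number of valid placements is Σ_{j=0}^{3} (−1)^j C(3,j)·(5−j)!.
Computing: 120 − 72 + 18 − 2 = 64.

64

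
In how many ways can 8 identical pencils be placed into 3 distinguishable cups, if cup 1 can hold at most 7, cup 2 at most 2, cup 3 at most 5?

Without the upper bounds there are C(10,2) = 45 ways to split 8 among 3 cups.
Subtract solutions that violate a single cap (substitute x_i' = x_i − (cap_i+1)): x_1 ≥ 8 gives C(2,2) = 1; x_2 ≥ 3 gives C(7,2) = 21; x_3 ≥ 6 gives C(4,2) = 6. Together 28.
No two caps can be exceeded simultaneously, so the pair terms are all 0.
By inclusion–exclusion the count is 45 − 28 + 0 = 17.

17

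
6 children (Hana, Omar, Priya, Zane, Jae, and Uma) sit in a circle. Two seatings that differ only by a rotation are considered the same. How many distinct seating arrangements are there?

Seat Hana anywhere (absorbing the rotational symmetry), then permute the other 5: (5)! = 120.

120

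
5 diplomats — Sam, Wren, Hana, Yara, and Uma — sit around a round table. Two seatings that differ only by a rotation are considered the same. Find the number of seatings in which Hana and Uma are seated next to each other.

12

Treat {Hana, Uma} as one unit (2 internal orders) and seat the resulting 4 units around the table: (3)! circular arrangements.
So 2 × (3)! = 2 × 6 = 12.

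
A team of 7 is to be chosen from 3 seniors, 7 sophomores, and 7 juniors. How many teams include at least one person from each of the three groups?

Total 7-person selections from all 17: C(17,7) = 19448.
Selections missing a whole group: no seniors → C(14,7) = 3432; no sophomores → C(10,7) = 120; no juniors → C(10,7) = 120.
Add back selections omitting two groups (i.e. drawn from a single group): C(3,7) + C(7,7) + C(7,7) = 2.
By inclusion–exclusion: 19448 − 3672 + 2 = 15778.

15778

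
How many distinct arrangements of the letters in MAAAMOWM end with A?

420

Fix A in the last position and arrange the remaining 7 letters.
Those 7 letters have A appearing twice and M appearing 3 times, giving (7)!/(3!·2!) = 420.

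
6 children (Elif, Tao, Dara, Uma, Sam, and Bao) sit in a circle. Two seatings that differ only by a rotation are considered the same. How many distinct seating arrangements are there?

Around a circle, 6 distinct people have 6!/6 = (5)! = 120 rotationally distinct seatings.

120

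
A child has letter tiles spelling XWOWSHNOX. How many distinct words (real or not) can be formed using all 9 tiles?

Letter multiplicities in XWOWSHNOX: H×1, N×1, O×2, S×1, W×2, X×2.
So there are 9! / (2!·2!·2!) = 45360 distinguishable arrangements.

45360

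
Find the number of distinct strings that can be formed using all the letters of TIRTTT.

Letter multiplicities in TIRTTT: I×1, R×1, T×4.
So there are 6! / (4!) = 30 distinguishable arrangements.

30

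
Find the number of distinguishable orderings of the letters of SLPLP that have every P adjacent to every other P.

12

Treat the 2 copies of P as a single block. The multiset to arrange is then {PP, L, L, S}, 4 items in all.
That gives (4)!/(2!) = 12 arrangements.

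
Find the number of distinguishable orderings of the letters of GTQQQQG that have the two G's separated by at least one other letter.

75

Total arrangements of GTQQQQG: 7!/(4!·2!) = 105.
Arrangements with the G's together: treat GG as one letter, giving (6)!/(4!) = 30.
Hence 105 − 30 = 75.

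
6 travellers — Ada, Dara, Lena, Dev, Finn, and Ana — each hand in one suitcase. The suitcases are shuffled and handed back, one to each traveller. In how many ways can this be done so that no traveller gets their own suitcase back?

265

Count assignments avoiding every fixed point. For any j of the 6 travellers fixed to their own suitcase, the other 6−j can be arranged in (6−j)! ways.
By inclusion–exclusion this is Σ_{j=0}^{6} (−1)^j C(6,j)·(6−j)!.
Computing: 720 − 720 + 360 − 120 + 30 − 6 + 1 = 265.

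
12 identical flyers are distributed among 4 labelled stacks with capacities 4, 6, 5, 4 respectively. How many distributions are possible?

Ignoring the caps, the number of non-negative solutions to x_1+…+x_4 = 12 is C(15,3) = 455.
Subtract solutions that violate a single cap (substitute x_i' = x_i − (cap_i+1)): x_1 ≥ 5 gives C(10,3) = 120; x_2 ≥ 7 gives C(8,3) = 56; x_3 ≥ 6 gives C(9,3) = 84; x_4 ≥ 5 gives C(10,3) = 120. Together 380.
Add back pairs where two caps are both exceeded: 1 + 4 + 10 + 0 + 1 + 4 = 20.
By inclusion–exclusion the count is 455 − 380 + 20 = 95.

95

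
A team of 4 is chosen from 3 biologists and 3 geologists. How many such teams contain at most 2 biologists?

Split by how many biologists are chosen (0 through 2).
Sum: C(3,0)·C(3,4) + C(3,1)·C(3,3) + C(3,2)·C(3,2) = 0 + 3 + 9 = 12.

12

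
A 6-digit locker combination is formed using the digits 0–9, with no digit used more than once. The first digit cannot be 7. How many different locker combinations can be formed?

The first digit has 10−1 = 9 choices (anything except 7).
The remaining 5 digits are filled from the other 9 symbols without repetition: 9 × 8 × 7 × 6 × 5 = 15120.
Total: 9 × 15120 = 136080.

136080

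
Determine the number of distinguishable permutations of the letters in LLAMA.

LLAMA has 5 letters with A appearing twice and L appearing twice.
Dividing 5! = 120 by 2!·2! = 4 for the repeated letters gives 30.

30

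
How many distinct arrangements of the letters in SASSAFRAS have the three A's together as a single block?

210

Treat the 3 copies of A as a single block. The multiset to arrange is then {AAA, F, R, S, S, S, S}, 7 items in all.
That gives (7)!/(4!) = 210 arrangements.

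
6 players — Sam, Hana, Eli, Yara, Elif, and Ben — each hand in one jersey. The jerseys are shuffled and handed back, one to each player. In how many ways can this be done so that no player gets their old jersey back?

This is the derangement count D_6: permutations of 6 items with no fixed point.
By inclusion–exclusion this is Σ_{j=0}^{6} (−1)^j C(6,j)·(6−j)!.
Computing: 720 − 720 + 360 − 120 + 30 − 6 + 1 = 265.

265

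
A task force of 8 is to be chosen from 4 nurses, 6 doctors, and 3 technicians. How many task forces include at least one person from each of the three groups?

1233

With no constraint there are C(13,8) = 1287 possible selections.
Subtract selections that omit an entire group: no nurses → C(9,8) = 9; no doctors → C(7,8) = 0; no technicians → C(10,8) = 45.
Add back selections omitting two groups (i.e. drawn from a single group): C(4,8) + C(6,8) + C(3,8) = 0.
By inclusion–exclusion: 1287 − 54 + 0 = 1233.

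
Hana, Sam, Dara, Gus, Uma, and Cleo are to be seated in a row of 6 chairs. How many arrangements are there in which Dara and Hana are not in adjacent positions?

There are 6! = 720 arrangements in all. If Dara and Hana are adjacent, merging them into one block gives 2·(5)! = 240 arrangements.
Complementary counting: 720 − 240 = 480.

480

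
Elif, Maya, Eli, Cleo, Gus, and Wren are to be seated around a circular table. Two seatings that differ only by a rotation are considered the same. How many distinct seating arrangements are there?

120

Around a circle, 6 distinct people have 6!/6 = (5)! = 120 rotationally distinct seatings.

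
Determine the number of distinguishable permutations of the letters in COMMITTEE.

The 9 letters of COMMITTEE have repeats: E appearing twice, M appearing twice, and T appearing twice.
The number of distinct arrangements is 9!/(2!·2!·2!) = 362880/8 = 45360.

45360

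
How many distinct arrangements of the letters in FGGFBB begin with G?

Fix G in the first position and arrange the remaining 5 letters.
Those 5 letters have B appearing twice and F appearing twice, giving (5)!/(2!·2!) = 30.

30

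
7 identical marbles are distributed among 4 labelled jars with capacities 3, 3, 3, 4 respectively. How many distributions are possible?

Without the upper bounds there are C(10,3) = 120 ways to split 7 among 4 jars.
Subtract solutions that violate a single cap (substitute x_i' = x_i − (cap_i+1)): x_1 ≥ 4 gives C(6,3) = 20; x_2 ≥ 4 gives C(6,3) = 20; x_3 ≥ 4 gives C(6,3) = 20; x_4 ≥ 5 gives C(5,3) = 10. Together 70.
No two caps can be exceeded simultaneously, so the pair terms are all 0.
By inclusion–exclusion the count is 120 − 70 + 0 = 50.

50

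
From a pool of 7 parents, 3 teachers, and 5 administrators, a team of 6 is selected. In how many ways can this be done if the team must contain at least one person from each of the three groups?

3850

Total 6-person selections from all 15: C(15,6) = 5005.
Selections missing a whole group: no parents → C(8,6) = 28; no teachers → C(12,6) = 924; no administrators → C(10,6) = 210.
Add back selections omitting two groups (i.e. drawn from a single group): C(7,6) + C(3,6) + C(5,6) = 7.
By inclusion–exclusion: 5005 − 1162 + 7 = 3850.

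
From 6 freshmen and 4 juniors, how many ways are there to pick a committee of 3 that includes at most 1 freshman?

40

Split by how many freshmen are chosen (0 through 1).
Sum: C(6,0)·C(4,3) + C(6,1)·C(4,2) = 4 + 36 = 40.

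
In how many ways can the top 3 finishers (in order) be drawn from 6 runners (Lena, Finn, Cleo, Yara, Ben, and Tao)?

There are 6 choices for 1st place, 5 for 2nd, and 4 for 3rd.
That gives 6 × 5 × 4 = 120.

120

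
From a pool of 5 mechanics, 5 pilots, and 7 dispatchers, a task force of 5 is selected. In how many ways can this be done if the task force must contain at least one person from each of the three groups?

4375

With no constraint there are C(17,5) = 6188 possible selections.
Subtract selections that omit an entire group: no mechanics → C(12,5) = 792; no pilots → C(12,5) = 792; no dispatchers → C(10,5) = 252.
Add back selections omitting two groups (i.e. drawn from a single group): C(5,5) + C(5,5) + C(7,5) = 23.
By inclusion–exclusion: 6188 − 1836 + 23 = 4375.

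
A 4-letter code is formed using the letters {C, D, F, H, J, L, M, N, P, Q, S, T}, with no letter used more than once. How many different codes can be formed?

This is a permutation of 4 out of 12: P(12,4) = 12!/8!.
12 × 11 × 10 × 9 = 11880.

11880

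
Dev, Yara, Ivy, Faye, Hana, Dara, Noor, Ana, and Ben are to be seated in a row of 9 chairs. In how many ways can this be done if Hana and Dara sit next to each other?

Treat {Hana, Dara} as a single unit. There are 8 units to order, and the pair itself can be ordered 2 ways.
That gives 2 × 8! = 2 × 40320 = 80640.

80640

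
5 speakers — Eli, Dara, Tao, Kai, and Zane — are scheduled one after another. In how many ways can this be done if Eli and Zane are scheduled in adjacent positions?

48

Treat {Eli, Zane} as a single unit. There are 4 units to order, and the pair itself can be ordered 2 ways.
So the count is 2·(4)! = 48.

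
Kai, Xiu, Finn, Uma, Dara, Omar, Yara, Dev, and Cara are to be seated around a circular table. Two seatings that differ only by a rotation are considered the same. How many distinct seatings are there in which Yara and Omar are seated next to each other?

Glue Yara and Omar into a block (2 internal orders). Seating 8 units around a circle gives (7)! arrangements.
So 2 × (7)! = 2 × 5040 = 10080.

10080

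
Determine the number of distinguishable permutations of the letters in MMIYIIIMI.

The 9 letters of MMIYIIIMI have repeats: I appearing 5 times and M appearing 3 times.
Dividing 9! = 362880 by 5!·3! = 720 for the repeated letters gives 504.

504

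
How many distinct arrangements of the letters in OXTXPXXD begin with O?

210

Fix O in the first position and arrange the remaining 7 letters.
Those 7 letters have X appearing 4 times, giving (7)!/(4!) = 210.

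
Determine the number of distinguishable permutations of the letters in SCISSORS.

The 8 letters of SCISSORS have repeats: S appearing 4 times.
The number of distinct arrangements is 8!/(4!) = 40320/24 = 1680.

1680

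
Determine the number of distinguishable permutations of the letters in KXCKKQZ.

840

The 7 letters of KXCKKQZ have repeats: K appearing 3 times.
Dividing 7! = 5040 by 3! = 6 for the repeated letters gives 840.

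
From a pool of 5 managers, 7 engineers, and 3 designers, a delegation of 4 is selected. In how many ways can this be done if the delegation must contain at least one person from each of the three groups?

Total 4-person selections from all 15: C(15,4) = 1365.
Subtract selections that omit an entire group: no managers → C(10,4) = 210; no engineers → C(8,4) = 70; no designers → C(12,4) = 495.
Add back selections omitting two groups (i.e. drawn from a single group): C(5,4) + C(7,4) + C(3,4) = 40.
By inclusion–exclusion: 1365 − 775 + 40 = 630.

630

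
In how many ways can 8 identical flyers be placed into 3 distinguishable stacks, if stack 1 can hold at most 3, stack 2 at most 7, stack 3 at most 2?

Ignoring the caps, the number of non-negative solutions to x_1+…+x_3 = 8 is C(10,2) = 45.
Subtract solutions that violate a single cap (substitute x_i' = x_i − (cap_i+1)): x_1 ≥ 4 gives C(6,2) = 15; x_2 ≥ 8 gives C(2,2) = 1; x_3 ≥ 3 gives C(7,2) = 21. Together 37.
Add back pairs where two caps are both exceeded: 0 + 3 + 0 = 3.
By inclusion–exclusion the count is 45 − 37 + 3 = 11.

11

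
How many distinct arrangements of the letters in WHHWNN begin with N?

30

With the first slot taken by N, it remains to arrange the other 5 letters (WHHWN).
Those 5 letters have H appearing twice and W appearing twice, giving (5)!/(2!·2!) = 30.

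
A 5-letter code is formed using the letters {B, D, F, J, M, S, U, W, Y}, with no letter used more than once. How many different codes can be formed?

This is a permutation of 5 out of 9: P(9,5) = 9!/4!.
9 × 8 × 7 × 6 × 5 = 15120.

15120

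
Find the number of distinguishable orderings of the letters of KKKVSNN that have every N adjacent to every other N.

120

Treat the 2 copies of N as a single block. The multiset to arrange is then {NN, K, K, K, S, V}, 6 items in all.
That gives (6)!/(3!) = 120 arrangements.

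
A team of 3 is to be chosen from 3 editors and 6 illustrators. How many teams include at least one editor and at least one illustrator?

Total 3-person selections from all 9: C(9,3) = 84.
Selections missing a whole group: no editors → C(6,3) = 20; no illustrators → C(3,3) = 1.
Both groups omitted at once is impossible, so 84 − 21 = 63.

63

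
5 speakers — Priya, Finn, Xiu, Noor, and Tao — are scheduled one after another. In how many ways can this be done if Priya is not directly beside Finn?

72

Of the 5! = 120 arrangements, those with Priya and Finn adjacent number 2 × 4! = 48 (treat the pair as a block with 2 internal orders).
So 120 − 48 = 72 arrangements keep them apart.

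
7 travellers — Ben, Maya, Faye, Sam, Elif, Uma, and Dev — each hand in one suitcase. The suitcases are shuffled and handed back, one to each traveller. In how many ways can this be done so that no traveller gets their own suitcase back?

Count assignments avoiding every fixed point. For any j of the 7 travellers fixed to their own suitcase, the other 7−j can be arranged in (7−j)! ways.
By inclusion–exclusion this is Σ_{j=0}^{7} (−1)^j C(7,j)·(7−j)!.
Computing: 5040 − 5040 + 2520 − 840 + 210 − 42 + 7 − 1 = 1854.

1854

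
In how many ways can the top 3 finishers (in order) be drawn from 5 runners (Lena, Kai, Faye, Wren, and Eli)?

This is an ordered selection of 3 from 5: P(5,3).
That gives 5 × 4 × 3 = 60.

60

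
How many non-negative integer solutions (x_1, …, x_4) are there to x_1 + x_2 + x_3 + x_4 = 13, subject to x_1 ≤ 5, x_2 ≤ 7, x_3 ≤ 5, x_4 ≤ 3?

Without the upper bounds there are C(16,3) = 560 ways to split 13 among 4 variables.
Subtract solutions that violate a single cap (substitute x_i' = x_i − (cap_i+1)): x_1 ≥ 6 gives C(10,3) = 120; x_2 ≥ 8 gives C(8,3) = 56; x_3 ≥ 6 gives C(10,3) = 120; x_4 ≥ 4 gives C(12,3) = 220. Together 516.
Add back pairs where two caps are both exceeded: 0 + 4 + 20 + 0 + 4 + 20 = 48.
By inclusion–exclusion the count is 560 − 516 + 48 = 92.

92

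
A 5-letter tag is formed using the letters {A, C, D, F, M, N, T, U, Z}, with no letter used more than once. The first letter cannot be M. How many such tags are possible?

The first letter has 9−1 = 8 choices (anything except M).
The remaining 4 letters are filled from the other 8 symbols without repetition: 8 × 7 × 6 × 5 = 1680.
Total: 8 × 1680 = 13440.

13440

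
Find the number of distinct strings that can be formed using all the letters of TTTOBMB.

The 7 letters of TTTOBMB have repeats: B appearing twice and T appearing 3 times.
So there are 7! / (3!·2!) = 420 distinguishable arrangements.

420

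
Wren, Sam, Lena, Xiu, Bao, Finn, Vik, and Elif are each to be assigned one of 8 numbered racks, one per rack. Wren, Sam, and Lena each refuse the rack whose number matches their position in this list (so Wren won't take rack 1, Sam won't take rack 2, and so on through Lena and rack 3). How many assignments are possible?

27240

Let Aᵢ (for i ∈ {1, 2, 3}) be the placements that put person i in their forbidden rack. Any j of these fix j positions, leaving (8−j)! ways to fill the rest, and there are C(3,j) ways to pick which j.
By inclusion–exclusion, the number of valid placements is Σ_{j=0}^{3} (−1)^j C(3,j)·(8−j)!.
Computing: 40320 − 15120 + 2160 − 120 = 27240.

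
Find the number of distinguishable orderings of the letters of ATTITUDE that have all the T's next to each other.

Treat the 3 copies of T as a single block. The multiset to arrange is then {TTT, A, D, E, I, U}, 6 items in all.
All 6 items are distinct, so there are (6)! = 720 arrangements.

720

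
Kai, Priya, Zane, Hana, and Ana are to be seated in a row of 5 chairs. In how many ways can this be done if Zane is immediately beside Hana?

48

Treat {Zane, Hana} as a single unit. There are 4 units to order, and the pair itself can be ordered 2 ways.
So the count is 2·(4)! = 48.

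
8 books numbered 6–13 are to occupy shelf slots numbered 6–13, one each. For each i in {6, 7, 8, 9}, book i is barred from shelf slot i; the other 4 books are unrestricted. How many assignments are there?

24024

Let Aᵢ (for 6 ≤ i ≤ 9) be the placements that put book i in its forbidden shelf slot. Any j of these fix j positions, leaving (8−j)! ways to fill the rest, and there are C(4,j) ways to pick which j.
By inclusion–exclusion, the number of valid placements is Σ_{j=0}^{4} (−1)^j C(4,j)·(8−j)!.
Computing: 40320 − 20160 + 4320 − 480 + 24 = 24024.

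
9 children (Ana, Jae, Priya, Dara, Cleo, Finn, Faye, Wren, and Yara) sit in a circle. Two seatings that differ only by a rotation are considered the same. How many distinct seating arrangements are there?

40320

Seat Ana anywhere (absorbing the rotational symmetry), then permute the other 8: (8)! = 40320.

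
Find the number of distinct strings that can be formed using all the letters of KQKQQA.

The 6 letters of KQKQQA have repeats: K appearing twice and Q appearing 3 times.
Dividing 6! = 720 by 3!·2! = 12 for the repeated letters gives 60.

60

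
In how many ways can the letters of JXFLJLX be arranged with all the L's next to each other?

Treat the 2 copies of L as a single block. The multiset to arrange is then {LL, F, J, J, X, X}, 6 items in all.
That gives (6)!/(2!·2!) = 180 arrangements.

180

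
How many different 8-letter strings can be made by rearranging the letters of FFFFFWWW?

56

FFFFFWWW has 8 letters with F appearing 5 times and W appearing 3 times.
Dividing 8! = 40320 by 5!·3! = 720 for the repeated letters gives 56.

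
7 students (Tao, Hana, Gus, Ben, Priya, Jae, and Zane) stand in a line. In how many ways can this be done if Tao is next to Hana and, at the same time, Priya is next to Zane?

Treat {Tao,Hana} as one block (2 orders) and {Priya,Zane} as another (2 orders).
That leaves 5 units to arrange: 2 × 2 × 5! = 4 × 120 = 480.

480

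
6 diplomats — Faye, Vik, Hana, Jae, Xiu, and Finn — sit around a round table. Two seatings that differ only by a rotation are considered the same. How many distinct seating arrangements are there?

120

Seat Faye anywhere (absorbing the rotational symmetry), then permute the other 5: (5)! = 120.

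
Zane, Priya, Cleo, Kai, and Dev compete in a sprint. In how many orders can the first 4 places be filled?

This is an ordered selection of 4 from 5: P(5,4).
That gives 5 × 4 × 3 × 2 = 120.

120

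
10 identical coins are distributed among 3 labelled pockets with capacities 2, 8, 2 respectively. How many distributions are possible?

6

By stars and bars, unrestricted non-negative solutions to x_1+…+x_3 = 10 number C(10+2,2) = 66.
Subtract solutions that violate a single cap (substitute x_i' = x_i − (cap_i+1)): x_1 ≥ 3 gives C(9,2) = 36; x_2 ≥ 9 gives C(3,2) = 3; x_3 ≥ 3 gives C(9,2) = 36. Together 75.
Add back pairs where two caps are both exceeded: 0 + 15 + 0 = 15.
By inclusion–exclusion the count is 66 − 75 + 15 = 6.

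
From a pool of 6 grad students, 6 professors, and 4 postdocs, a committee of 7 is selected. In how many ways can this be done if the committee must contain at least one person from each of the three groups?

Unrestricted: C(16,7) = 11440 ways to pick any 7 of the 16.
Selections missing a whole group: no grad students → C(10,7) = 120; no professors → C(10,7) = 120; no postdocs → C(12,7) = 792.
Add back selections omitting two groups (i.e. drawn from a single group): C(6,7) + C(6,7) + C(4,7) = 0.
By inclusion–exclusion: 11440 − 1032 + 0 = 10408.

10408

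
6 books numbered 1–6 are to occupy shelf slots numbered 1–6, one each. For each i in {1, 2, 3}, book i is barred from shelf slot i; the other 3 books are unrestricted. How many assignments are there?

Let Aᵢ (for i ∈ {1, 2, 3}) be the placements that put book i in its forbidden shelf slot. Any j of these fix j positions, leaving (6−j)! ways to fill the rest, and there are C(3,j) ways to pick which j.
By inclusion–exclusion, the number of valid placements is Σ_{j=0}^{3} (−1)^j C(3,j)·(6−j)!.
Computing: 720 − 360 + 72 − 6 = 426.

426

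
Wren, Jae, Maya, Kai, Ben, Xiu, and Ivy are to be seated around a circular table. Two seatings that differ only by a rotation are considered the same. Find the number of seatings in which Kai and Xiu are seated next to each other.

Glue Kai and Xiu into a block (2 internal orders). Seating 6 units around a circle gives (5)! arrangements.
So 2 × (5)! = 2 × 120 = 240.

240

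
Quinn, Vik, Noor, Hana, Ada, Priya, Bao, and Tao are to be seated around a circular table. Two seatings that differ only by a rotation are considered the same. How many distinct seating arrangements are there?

5040

Around a circle, 8 distinct people have 8!/8 = (7)! = 5040 rotationally distinct seatings.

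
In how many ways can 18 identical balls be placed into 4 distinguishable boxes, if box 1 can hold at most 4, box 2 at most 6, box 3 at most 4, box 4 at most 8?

35

Without the upper bounds there are C(21,3) = 1330 ways to split 18 among 4 boxes.
Subtract solutions that violate a single cap (substitute x_i' = x_i − (cap_i+1)): x_1 ≥ 5 gives C(16,3) = 560; x_2 ≥ 7 gives C(14,3) = 364; x_3 ≥ 5 gives C(16,3) = 560; x_4 ≥ 9 gives C(12,3) = 220. Together 1704.
Add back pairs where two caps are both exceeded: 84 + 165 + 35 + 84 + 10 + 35 = 413.
Subtract triples: 4 + 0 + 0 + 0 = 4.
By inclusion–exclusion the count is 1330 − 1704 + 413 − 4 = 35.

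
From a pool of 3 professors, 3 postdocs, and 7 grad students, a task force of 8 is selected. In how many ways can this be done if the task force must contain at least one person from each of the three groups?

1197

With no constraint there are C(13,8) = 1287 possible selections.
Selections missing a whole group: no professors → C(10,8) = 45; no postdocs → C(10,8) = 45; no grad students → C(6,8) = 0.
Add back selections omitting two groups (i.e. drawn from a single group): C(3,8) + C(3,8) + C(7,8) = 0.
By inclusion–exclusion: 1287 − 90 + 0 = 1197.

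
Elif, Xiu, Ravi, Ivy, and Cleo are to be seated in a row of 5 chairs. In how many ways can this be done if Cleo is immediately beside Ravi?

Treat {Cleo, Ravi} as a single unit. There are 4 units to order, and the pair itself can be ordered 2 ways.
So the count is 2·(4)! = 48.

48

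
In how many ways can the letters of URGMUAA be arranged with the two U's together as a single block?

360

Treat the 2 copies of U as a single block. The multiset to arrange is then {UU, A, A, G, M, R}, 6 items in all.
That gives (6)!/(2!) = 360 arrangements.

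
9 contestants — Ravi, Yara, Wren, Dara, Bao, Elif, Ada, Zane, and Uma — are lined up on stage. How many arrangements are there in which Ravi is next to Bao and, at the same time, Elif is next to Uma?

Treat {Ravi,Bao} as one block (2 orders) and {Elif,Uma} as another (2 orders).
That leaves 7 units to arrange: 2 × 2 × 7! = 4 × 5040 = 20160.

20160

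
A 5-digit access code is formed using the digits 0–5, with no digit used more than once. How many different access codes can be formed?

720

This is a permutation of 5 out of 6: P(6,5) = 6!/1!.
6 × 5 × 4 × 3 × 2 = 720.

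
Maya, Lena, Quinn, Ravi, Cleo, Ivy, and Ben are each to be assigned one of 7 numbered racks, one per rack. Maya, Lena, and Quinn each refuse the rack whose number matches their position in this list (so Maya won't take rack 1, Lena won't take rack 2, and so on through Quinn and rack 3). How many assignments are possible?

3216

Let Aᵢ (for i ∈ {1, 2, 3}) be the placements that put person i in their forbidden rack. Any j of these fix j positions, leaving (7−j)! ways to fill the rest, and there are C(3,j) ways to pick which j.
By inclusion–exclusion, the number of valid placements is Σ_{j=0}^{3} (−1)^j C(3,j)·(7−j)!.
Computing: 5040 − 2160 + 360 − 24 = 3216.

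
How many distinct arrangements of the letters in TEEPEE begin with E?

With the first slot taken by E, it remains to arrange the other 5 letters (TEPEE).
Those 5 letters have E appearing 3 times, giving (5)!/(3!) = 20.

20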